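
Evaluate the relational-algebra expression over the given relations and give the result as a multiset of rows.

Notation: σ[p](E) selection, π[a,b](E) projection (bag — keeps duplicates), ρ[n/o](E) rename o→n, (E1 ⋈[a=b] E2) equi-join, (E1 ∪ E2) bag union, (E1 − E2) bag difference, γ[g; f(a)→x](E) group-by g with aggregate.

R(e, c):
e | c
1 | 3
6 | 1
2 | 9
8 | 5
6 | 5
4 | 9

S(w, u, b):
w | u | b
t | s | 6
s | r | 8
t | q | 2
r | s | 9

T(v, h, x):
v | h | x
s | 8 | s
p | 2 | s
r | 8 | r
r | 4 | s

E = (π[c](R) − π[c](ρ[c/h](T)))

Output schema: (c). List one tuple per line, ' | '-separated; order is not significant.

Row counts bottom-up:
  R → 6
  π[c](R) → 6
  T → 4
  ρ[c/h](T) → 4
  π[c](ρ[c/h](T)) → 4
  (π[c](R) − π[c](ρ[c/h](T))) → 6

== RESULT ==
c
1
3
5
5
9
9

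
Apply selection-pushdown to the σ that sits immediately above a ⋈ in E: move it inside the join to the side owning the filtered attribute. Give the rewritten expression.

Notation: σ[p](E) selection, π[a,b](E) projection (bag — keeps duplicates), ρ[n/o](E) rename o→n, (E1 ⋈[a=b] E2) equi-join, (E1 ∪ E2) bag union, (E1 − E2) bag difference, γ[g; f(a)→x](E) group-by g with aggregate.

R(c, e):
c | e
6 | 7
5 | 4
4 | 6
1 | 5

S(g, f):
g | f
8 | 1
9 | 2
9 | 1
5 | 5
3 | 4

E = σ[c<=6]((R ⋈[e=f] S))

σ filters on c, owned by the left side.
E' = (σ[c<=6](R) ⋈[e=f] S)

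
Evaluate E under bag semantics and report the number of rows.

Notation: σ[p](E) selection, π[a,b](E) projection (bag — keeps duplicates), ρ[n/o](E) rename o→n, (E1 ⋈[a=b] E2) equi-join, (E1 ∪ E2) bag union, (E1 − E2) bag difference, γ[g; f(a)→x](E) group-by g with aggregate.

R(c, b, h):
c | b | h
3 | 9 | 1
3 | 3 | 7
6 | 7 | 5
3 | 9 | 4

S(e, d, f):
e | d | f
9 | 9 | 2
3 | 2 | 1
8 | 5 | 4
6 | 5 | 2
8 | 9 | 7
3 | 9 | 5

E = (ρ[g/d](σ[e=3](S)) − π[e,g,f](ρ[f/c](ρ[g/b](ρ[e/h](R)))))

Stepwise |·|:
  S → 6
  σ[e=3](S) → 2
  ρ[g/d](σ[e=3](S)) → 2
  R → 4
  ρ[e/h](R) → 4
  ρ[g/b](ρ[e/h](R)) → 4
  ρ[f/c](ρ[g/b](ρ[e/h](R))) → 4
  π[e,g,f](ρ[f/c](ρ[g/b](ρ[e/h](R)))) → 4
  (ρ[g/d](σ[e=3](S)) − π[e,g,f](ρ[f/c](ρ[g/b](ρ[e/h](R))))) → 2

|E| = 2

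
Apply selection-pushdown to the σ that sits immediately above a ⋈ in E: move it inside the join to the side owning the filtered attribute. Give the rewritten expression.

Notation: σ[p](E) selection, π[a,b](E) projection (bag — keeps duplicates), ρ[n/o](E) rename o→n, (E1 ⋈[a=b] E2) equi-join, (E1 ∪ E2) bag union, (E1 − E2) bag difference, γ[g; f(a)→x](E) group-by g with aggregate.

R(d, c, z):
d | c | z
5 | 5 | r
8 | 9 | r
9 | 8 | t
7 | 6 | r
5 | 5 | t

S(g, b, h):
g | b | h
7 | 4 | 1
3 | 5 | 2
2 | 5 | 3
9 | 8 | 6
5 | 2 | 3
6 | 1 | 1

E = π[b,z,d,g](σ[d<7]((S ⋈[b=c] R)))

σ filters on d, owned by the right side.
E' = π[b,z,d,g]((S ⋈[b=c] σ[d<7](R)))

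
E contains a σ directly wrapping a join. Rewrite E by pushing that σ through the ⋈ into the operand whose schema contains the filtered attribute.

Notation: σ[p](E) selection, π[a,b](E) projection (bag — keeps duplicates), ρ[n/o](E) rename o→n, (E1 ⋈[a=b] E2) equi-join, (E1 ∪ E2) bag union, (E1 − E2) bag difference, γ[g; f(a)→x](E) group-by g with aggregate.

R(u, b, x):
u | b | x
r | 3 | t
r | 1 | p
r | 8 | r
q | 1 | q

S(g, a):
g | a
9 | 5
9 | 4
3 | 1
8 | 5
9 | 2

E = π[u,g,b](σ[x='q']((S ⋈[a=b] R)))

σ filters on x, owned by the right side.
E' = π[u,g,b]((S ⋈[a=b] σ[x='q'](R)))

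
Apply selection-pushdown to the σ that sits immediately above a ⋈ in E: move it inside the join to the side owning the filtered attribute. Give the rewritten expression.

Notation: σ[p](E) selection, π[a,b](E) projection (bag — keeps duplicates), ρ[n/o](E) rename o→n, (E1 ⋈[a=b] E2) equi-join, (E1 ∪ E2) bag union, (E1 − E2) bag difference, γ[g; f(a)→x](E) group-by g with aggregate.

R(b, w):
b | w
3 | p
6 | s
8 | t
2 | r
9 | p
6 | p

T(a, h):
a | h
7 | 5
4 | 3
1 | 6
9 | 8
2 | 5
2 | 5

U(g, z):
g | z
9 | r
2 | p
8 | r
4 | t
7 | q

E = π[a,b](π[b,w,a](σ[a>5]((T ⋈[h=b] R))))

σ filters on a, owned by the left side.
E' = π[a,b](π[b,w,a]((σ[a>5](T) ⋈[h=b] R)))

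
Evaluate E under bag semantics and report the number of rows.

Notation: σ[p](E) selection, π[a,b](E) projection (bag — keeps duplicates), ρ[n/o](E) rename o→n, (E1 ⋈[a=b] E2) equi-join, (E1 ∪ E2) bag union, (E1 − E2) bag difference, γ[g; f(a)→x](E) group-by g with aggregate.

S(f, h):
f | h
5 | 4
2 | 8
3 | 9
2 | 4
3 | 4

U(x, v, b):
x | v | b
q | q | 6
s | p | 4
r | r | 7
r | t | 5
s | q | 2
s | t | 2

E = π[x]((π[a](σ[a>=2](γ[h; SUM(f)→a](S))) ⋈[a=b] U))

Row counts bottom-up:
  S → 5
  γ[h; SUM(f)→a](S) → 3
  σ[a>=2](γ[h; SUM(f)→a](S)) → 3
  π[a](σ[a>=2](γ[h; SUM(f)→a](S))) → 3
  U → 6
  (π[a](σ[a>=2](γ[h; SUM(f)→a](S))) ⋈[a=b] U) → 2
  π[x]((π[a](σ[a>=2](γ[h; SUM(f)→a](S))) ⋈[a=b] U)) → 2

|E| = 2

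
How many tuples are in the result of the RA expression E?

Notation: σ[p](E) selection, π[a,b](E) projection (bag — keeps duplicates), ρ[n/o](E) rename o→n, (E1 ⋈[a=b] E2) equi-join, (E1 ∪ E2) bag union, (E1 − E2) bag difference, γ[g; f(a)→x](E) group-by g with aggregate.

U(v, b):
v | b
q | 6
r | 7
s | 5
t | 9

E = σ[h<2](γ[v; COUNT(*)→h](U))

Row counts bottom-up:
  U → 4
  γ[v; COUNT(*)→h](U) → 4
  σ[h<2](γ[v; COUNT(*)→h](U)) → 4

|E| = 4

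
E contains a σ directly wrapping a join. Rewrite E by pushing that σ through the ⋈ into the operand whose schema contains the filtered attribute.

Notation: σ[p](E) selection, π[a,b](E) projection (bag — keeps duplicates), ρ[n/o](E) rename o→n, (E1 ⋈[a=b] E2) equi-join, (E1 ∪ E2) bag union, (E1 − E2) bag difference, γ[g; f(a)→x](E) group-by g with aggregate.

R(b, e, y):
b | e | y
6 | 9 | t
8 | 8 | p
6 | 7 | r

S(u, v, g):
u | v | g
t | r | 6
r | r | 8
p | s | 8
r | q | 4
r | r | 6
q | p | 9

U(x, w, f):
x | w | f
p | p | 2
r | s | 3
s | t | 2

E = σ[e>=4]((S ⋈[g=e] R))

σ filters on e, owned by the right side.
E' = (S ⋈[g=e] σ[e>=4](R))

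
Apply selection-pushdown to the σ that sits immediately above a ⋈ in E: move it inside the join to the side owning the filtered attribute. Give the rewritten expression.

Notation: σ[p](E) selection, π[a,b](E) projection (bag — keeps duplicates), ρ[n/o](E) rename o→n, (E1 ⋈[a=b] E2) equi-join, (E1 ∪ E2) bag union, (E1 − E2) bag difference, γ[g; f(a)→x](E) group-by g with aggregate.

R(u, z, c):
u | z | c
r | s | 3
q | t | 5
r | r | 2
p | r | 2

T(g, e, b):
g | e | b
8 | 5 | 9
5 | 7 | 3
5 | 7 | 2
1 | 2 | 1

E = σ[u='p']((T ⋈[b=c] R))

σ filters on u, owned by the right side.
E' = (T ⋈[b=c] σ[u='p'](R))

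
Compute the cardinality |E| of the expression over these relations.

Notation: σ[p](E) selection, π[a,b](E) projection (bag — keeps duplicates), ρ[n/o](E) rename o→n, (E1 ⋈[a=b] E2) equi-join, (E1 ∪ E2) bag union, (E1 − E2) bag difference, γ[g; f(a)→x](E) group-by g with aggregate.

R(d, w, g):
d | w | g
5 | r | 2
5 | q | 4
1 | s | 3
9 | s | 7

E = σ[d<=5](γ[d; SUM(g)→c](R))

Row counts bottom-up:
  R → 4
  γ[d; SUM(g)→c](R) → 3
  σ[d<=5](γ[d; SUM(g)→c](R)) → 2

|E| = 2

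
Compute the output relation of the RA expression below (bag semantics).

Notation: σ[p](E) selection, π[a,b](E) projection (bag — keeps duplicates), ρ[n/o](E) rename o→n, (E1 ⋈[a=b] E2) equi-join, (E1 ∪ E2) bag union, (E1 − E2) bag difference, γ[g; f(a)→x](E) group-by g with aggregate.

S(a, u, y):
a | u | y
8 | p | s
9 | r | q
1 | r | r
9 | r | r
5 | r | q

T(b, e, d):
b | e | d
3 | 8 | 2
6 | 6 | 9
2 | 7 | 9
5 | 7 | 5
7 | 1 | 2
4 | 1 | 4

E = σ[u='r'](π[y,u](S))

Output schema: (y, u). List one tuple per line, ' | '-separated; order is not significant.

Row counts bottom-up:
  S → 5
  π[y,u](S) → 5
  σ[u='r'](π[y,u](S)) → 4

== RESULT ==
y | u
q | r
q | r
r | r
r | r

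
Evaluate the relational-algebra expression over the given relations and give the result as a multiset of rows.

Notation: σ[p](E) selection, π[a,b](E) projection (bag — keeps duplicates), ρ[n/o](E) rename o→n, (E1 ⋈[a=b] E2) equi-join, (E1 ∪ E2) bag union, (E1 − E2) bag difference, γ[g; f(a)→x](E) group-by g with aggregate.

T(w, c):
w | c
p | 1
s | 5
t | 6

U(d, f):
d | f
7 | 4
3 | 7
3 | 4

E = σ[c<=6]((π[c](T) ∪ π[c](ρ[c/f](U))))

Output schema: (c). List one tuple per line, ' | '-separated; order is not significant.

Subexpression sizes:
  T → 3
  π[c](T) → 3
  U → 3
  ρ[c/f](U) → 3
  π[c](ρ[c/f](U)) → 3
  (π[c](T) ∪ π[c](ρ[c/f](U))) → 6
  σ[c<=6]((π[c](T) ∪ π[c](ρ[c/f](U)))) → 5

== RESULT ==
c
1
4
4
5
6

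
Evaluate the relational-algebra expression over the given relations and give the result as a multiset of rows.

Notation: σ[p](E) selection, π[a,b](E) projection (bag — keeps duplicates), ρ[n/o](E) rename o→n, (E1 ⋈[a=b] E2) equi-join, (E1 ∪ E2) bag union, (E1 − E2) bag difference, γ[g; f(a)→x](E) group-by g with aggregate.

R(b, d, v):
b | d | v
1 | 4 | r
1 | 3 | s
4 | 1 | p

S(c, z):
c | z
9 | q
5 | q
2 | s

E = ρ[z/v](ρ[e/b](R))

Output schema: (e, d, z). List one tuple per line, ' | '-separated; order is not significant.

Subexpression sizes:
  R → 3
  ρ[e/b](R) → 3
  ρ[z/v](ρ[e/b](R)) → 3

== RESULT ==
e | d | z
1 | 3 | s
1 | 4 | r
4 | 1 | p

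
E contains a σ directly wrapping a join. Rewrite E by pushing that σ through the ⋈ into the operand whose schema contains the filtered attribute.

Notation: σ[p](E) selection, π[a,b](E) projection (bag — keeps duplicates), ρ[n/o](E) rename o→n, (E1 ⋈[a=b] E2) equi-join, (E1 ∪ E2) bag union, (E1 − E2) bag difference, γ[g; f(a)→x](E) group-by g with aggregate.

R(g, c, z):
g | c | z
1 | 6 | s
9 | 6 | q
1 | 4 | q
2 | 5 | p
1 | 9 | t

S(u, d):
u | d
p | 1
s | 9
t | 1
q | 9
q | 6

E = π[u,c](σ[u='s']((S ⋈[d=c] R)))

σ filters on u, owned by the left side.
E' = π[u,c]((σ[u='s'](S) ⋈[d=c] R))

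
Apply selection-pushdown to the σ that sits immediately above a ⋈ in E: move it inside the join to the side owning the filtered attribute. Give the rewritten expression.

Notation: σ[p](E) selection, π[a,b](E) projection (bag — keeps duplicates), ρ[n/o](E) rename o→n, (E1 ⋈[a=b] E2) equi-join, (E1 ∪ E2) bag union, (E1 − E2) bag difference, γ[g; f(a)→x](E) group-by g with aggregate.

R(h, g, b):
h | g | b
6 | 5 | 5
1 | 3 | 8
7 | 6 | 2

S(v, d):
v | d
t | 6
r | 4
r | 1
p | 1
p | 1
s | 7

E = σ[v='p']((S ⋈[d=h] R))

σ filters on v, owned by the left side.
E' = (σ[v='p'](S) ⋈[d=h] R)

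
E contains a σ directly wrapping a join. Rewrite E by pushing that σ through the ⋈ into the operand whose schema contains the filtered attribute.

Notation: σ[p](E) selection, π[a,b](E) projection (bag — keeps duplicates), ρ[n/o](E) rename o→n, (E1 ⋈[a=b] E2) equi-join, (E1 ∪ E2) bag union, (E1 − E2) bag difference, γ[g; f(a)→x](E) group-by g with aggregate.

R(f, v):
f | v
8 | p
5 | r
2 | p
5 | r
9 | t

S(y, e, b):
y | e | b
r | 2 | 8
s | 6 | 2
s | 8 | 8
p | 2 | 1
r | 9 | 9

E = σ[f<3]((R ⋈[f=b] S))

σ filters on f, owned by the left side.
E' = (σ[f<3](R) ⋈[f=b] S)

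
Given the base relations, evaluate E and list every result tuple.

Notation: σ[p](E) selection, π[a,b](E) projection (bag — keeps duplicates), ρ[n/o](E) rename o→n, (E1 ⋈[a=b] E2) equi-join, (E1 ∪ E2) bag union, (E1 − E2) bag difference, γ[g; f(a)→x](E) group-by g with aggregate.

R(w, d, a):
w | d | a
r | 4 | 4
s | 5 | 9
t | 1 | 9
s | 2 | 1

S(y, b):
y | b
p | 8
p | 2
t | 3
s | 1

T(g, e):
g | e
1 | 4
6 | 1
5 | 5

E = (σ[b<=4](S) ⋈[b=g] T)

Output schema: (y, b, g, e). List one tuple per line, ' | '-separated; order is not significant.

Per-node cardinality:
  S → 4
  σ[b<=4](S) → 3
  T → 3
  (σ[b<=4](S) ⋈[b=g] T) → 1

== RESULT ==
y | b | g | e
s | 1 | 1 | 4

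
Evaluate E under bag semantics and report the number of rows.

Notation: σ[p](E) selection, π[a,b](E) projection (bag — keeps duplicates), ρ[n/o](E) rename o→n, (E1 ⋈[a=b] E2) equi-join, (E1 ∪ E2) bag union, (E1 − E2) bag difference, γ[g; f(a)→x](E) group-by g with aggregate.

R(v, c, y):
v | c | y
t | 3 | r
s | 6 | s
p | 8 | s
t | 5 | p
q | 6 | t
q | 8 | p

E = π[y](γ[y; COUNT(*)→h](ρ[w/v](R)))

Per-node cardinality:
  R → 6
  ρ[w/v](R) → 6
  γ[y; COUNT(*)→h](ρ[w/v](R)) → 4
  π[y](γ[y; COUNT(*)→h](ρ[w/v](R))) → 4

|E| = 4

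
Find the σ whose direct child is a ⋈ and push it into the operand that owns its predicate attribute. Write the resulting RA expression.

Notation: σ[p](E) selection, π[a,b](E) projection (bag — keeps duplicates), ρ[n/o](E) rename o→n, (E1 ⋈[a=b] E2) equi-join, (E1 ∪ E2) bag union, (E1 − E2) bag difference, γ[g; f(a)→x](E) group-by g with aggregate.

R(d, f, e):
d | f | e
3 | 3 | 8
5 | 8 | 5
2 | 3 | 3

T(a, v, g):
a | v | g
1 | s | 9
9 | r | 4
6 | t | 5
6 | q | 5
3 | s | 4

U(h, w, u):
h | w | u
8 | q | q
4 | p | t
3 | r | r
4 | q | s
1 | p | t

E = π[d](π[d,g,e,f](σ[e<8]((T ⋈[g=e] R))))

σ filters on e, owned by the right side.
E' = π[d](π[d,g,e,f]((T ⋈[g=e] σ[e<8](R))))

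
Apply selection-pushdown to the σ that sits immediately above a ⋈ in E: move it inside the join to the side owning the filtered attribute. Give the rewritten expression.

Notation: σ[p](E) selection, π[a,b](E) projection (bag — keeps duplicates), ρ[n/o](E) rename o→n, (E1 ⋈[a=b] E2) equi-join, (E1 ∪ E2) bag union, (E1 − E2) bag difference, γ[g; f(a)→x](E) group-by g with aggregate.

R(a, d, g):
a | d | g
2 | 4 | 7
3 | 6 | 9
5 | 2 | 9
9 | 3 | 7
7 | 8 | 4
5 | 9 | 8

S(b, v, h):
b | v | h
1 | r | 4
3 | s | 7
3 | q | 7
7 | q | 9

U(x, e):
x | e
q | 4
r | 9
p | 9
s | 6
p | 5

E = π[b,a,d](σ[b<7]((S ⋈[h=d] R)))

σ filters on b, owned by the left side.
E' = π[b,a,d]((σ[b<7](S) ⋈[h=d] R))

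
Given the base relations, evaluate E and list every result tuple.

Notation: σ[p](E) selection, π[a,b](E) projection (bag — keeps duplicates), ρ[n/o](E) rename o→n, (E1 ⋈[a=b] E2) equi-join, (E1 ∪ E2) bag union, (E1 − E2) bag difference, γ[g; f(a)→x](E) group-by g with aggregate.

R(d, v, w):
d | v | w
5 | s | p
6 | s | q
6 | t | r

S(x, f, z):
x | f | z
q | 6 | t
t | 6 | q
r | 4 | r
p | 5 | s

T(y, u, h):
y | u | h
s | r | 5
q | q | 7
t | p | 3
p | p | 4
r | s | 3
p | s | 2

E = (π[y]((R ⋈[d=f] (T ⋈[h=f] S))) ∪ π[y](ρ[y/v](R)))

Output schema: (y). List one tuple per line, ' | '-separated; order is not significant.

Subexpression sizes:
  R → 3
  T → 6
  S → 4
  (T ⋈[h=f] S) → 2
  (R ⋈[d=f] (T ⋈[h=f] S)) → 1
  π[y]((R ⋈[d=f] (T ⋈[h=f] S))) → 1
  R → 3
  ρ[y/v](R) → 3
  π[y](ρ[y/v](R)) → 3
  (π[y]((R ⋈[d=f] (T ⋈[h=f] S))) ∪ π[y](ρ[y/v](R))) → 4

== RESULT ==
y
s
s
s
t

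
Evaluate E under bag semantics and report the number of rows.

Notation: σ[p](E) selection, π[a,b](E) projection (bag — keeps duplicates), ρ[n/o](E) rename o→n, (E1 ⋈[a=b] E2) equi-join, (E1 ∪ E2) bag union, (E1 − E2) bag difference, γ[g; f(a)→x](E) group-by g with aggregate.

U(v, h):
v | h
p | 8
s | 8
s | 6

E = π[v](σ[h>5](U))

Stepwise |·|:
  U → 3
  σ[h>5](U) → 3
  π[v](σ[h>5](U)) → 3

|E| = 3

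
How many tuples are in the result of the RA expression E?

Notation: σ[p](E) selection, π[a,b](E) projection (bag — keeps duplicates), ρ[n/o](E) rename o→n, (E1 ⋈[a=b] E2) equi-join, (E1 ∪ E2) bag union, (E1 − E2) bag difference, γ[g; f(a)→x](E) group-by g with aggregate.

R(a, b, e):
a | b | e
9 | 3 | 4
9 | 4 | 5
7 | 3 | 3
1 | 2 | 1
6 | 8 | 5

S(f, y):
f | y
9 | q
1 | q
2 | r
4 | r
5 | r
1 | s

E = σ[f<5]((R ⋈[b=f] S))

Row counts bottom-up:
  R → 5
  S → 6
  (R ⋈[b=f] S) → 2
  σ[f<5]((R ⋈[b=f] S)) → 2

|E| = 2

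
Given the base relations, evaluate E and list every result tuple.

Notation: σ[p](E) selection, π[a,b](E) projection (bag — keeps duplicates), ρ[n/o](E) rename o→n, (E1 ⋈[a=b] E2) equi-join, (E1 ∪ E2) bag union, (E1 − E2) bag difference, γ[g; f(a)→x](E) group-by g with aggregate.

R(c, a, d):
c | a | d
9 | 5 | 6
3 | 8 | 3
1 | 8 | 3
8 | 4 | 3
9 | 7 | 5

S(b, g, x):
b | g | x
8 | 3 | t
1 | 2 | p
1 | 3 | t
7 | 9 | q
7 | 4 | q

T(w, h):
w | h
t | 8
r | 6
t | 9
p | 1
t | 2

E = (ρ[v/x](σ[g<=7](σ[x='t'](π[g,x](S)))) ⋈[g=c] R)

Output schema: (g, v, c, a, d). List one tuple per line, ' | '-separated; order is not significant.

Stepwise |·|:
  S → 5
  π[g,x](S) → 5
  σ[x='t'](π[g,x](S)) → 2
  σ[g<=7](σ[x='t'](π[g,x](S))) → 2
  ρ[v/x](σ[g<=7](σ[x='t'](π[g,x](S)))) → 2
  R → 5
  (ρ[v/x](σ[g<=7](σ[x='t'](π[g,x](S)))) ⋈[g=c] R) → 2

== RESULT ==
g | v | c | a | d
3 | t | 3 | 8 | 3
3 | t | 3 | 8 | 3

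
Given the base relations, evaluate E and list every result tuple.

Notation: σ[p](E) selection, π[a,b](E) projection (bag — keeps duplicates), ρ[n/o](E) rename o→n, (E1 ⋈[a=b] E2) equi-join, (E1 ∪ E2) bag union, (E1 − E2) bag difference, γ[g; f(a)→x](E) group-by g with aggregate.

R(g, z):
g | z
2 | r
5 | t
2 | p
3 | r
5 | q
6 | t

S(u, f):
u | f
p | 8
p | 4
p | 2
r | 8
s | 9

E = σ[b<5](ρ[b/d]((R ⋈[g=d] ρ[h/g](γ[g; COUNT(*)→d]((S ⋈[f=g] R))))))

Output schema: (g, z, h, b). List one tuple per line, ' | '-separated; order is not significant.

Subexpression sizes:
  R → 6
  S → 5
  R → 6
  (S ⋈[f=g] R) → 2
  γ[g; COUNT(*)→d]((S ⋈[f=g] R)) → 1
  ρ[h/g](γ[g; COUNT(*)→d]((S ⋈[f=g] R))) → 1
  (R ⋈[g=d] ρ[h/g](γ[g; COUNT(*)→d]((S ⋈[f=g] R)))) → 2
  ρ[b/d]((R ⋈[g=d] ρ[h/g](γ[g; COUNT(*)→d]((S ⋈[f=g] R))))) → 2
  σ[b<5](ρ[b/d]((R ⋈[g=d] ρ[h/g](γ[g; COUNT(*)→d]((S ⋈[f=g] R)))))) → 2

== RESULT ==
g | z | h | b
2 | p | 2 | 2
2 | r | 2 | 2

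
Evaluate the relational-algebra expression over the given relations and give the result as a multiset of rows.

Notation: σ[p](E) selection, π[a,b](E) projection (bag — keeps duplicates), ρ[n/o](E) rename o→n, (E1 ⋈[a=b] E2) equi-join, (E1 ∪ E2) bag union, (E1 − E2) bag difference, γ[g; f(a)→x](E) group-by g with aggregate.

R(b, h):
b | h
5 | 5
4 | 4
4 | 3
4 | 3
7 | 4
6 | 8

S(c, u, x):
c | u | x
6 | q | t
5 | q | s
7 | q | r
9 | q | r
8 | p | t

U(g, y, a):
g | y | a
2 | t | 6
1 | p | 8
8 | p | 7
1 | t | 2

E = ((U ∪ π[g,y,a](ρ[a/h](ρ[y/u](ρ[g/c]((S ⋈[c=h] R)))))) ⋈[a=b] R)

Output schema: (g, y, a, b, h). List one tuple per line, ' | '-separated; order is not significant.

Subexpression sizes:
  U → 4
  S → 5
  R → 6
  (S ⋈[c=h] R) → 2
  ρ[g/c]((S ⋈[c=h] R)) → 2
  ρ[y/u](ρ[g/c]((S ⋈[c=h] R))) → 2
  ρ[a/h](ρ[y/u](ρ[g/c]((S ⋈[c=h] R)))) → 2
  π[g,y,a](ρ[a/h](ρ[y/u](ρ[g/c]((S ⋈[c=h] R))))) → 2
  (U ∪ π[g,y,a](ρ[a/h](ρ[y/u](ρ[g/c]((S ⋈[c=h] R)))))) → 6
  R → 6
  ((U ∪ π[g,y,a](ρ[a/h](ρ[y/u](ρ[g/c]((S ⋈[c=h] R)))))) ⋈[a=b] R) → 3

== RESULT ==
g | y | a | b | h
2 | t | 6 | 6 | 8
5 | q | 5 | 5 | 5
8 | p | 7 | 7 | 4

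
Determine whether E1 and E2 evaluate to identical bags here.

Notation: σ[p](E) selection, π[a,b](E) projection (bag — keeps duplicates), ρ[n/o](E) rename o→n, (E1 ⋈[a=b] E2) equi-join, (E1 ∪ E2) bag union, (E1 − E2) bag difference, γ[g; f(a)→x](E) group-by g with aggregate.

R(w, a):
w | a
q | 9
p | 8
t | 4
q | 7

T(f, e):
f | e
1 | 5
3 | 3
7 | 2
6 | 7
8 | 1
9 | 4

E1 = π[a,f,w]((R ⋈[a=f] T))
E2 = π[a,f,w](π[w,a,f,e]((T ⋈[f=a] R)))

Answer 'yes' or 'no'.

E1 subexpression sizes:
  R → 4
  T → 6
  (R ⋈[a=f] T) → 3
  π[a,f,w]((R ⋈[a=f] T)) → 3
E2 subexpression sizes:
  T → 6
  R → 4
  (T ⋈[f=a] R) → 3
  π[w,a,f,e]((T ⋈[f=a] R)) → 3
  π[a,f,w](π[w,a,f,e]((T ⋈[f=a] R))) → 3

E1 and E2 produce the same multiset:
a | f | w
7 | 7 | q
8 | 8 | p
9 | 9 | q

yes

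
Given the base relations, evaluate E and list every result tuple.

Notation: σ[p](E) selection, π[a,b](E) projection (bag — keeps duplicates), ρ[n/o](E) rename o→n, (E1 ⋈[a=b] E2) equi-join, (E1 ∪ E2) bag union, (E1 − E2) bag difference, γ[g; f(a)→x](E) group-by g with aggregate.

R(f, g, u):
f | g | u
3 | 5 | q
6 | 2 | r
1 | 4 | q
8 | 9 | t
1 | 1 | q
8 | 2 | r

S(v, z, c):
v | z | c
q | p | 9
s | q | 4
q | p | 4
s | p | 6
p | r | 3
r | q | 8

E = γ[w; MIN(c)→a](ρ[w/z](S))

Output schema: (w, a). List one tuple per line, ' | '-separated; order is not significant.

Stepwise |·|:
  S → 6
  ρ[w/z](S) → 6
  γ[w; MIN(c)→a](ρ[w/z](S)) → 3

== RESULT ==
w | a
p | 4
q | 4
r | 3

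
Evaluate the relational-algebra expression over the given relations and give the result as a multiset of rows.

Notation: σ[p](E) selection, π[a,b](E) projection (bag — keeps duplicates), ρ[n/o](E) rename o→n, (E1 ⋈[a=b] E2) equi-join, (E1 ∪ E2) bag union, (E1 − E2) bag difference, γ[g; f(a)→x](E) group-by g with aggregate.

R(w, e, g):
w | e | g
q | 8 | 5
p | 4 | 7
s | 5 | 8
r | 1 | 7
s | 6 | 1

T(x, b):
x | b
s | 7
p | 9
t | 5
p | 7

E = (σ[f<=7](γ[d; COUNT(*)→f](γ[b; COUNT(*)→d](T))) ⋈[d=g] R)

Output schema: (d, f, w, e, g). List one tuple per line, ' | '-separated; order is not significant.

Row counts bottom-up:
  T → 4
  γ[b; COUNT(*)→d](T) → 3
  γ[d; COUNT(*)→f](γ[b; COUNT(*)→d](T)) → 2
  σ[f<=7](γ[d; COUNT(*)→f](γ[b; COUNT(*)→d](T))) → 2
  R → 5
  (σ[f<=7](γ[d; COUNT(*)→f](γ[b; COUNT(*)→d](T))) ⋈[d=g] R) → 1

== RESULT ==
d | f | w | e | g
1 | 2 | s | 6 | 1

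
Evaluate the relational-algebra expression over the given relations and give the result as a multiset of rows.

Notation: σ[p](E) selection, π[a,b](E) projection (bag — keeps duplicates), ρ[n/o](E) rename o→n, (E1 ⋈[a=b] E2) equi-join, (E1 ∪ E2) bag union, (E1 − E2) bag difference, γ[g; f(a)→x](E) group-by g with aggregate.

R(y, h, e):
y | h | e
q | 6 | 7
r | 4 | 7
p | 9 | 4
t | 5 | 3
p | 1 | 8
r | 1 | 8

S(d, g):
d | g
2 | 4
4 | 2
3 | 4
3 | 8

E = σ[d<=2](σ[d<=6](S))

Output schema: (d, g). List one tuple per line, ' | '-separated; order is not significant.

Stepwise |·|:
  S → 4
  σ[d<=6](S) → 4
  σ[d<=2](σ[d<=6](S)) → 1

== RESULT ==
d | g
2 | 4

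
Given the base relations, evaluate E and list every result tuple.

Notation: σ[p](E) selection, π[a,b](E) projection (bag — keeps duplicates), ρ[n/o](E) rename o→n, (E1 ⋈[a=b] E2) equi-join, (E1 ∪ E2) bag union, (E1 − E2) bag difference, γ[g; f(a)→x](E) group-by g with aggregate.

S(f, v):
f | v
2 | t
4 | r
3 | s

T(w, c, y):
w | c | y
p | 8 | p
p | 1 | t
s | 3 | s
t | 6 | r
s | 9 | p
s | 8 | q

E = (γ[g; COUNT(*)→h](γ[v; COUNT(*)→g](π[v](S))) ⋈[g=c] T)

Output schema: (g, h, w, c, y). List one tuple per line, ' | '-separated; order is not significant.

Subexpression sizes:
  S → 3
  π[v](S) → 3
  γ[v; COUNT(*)→g](π[v](S)) → 3
  γ[g; COUNT(*)→h](γ[v; COUNT(*)→g](π[v](S))) → 1
  T → 6
  (γ[g; COUNT(*)→h](γ[v; COUNT(*)→g](π[v](S))) ⋈[g=c] T) → 1

== RESULT ==
g | h | w | c | y
1 | 3 | p | 1 | t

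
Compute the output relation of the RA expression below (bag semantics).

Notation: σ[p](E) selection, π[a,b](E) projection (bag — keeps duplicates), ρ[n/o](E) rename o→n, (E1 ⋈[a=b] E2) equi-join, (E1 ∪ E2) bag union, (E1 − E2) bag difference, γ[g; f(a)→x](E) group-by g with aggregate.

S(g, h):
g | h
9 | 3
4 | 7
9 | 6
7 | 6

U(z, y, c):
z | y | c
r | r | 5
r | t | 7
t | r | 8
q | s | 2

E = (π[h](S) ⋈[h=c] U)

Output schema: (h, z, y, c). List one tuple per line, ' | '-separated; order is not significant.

Stepwise |·|:
  S → 4
  π[h](S) → 4
  U → 4
  (π[h](S) ⋈[h=c] U) → 1

== RESULT ==
h | z | y | c
7 | r | t | 7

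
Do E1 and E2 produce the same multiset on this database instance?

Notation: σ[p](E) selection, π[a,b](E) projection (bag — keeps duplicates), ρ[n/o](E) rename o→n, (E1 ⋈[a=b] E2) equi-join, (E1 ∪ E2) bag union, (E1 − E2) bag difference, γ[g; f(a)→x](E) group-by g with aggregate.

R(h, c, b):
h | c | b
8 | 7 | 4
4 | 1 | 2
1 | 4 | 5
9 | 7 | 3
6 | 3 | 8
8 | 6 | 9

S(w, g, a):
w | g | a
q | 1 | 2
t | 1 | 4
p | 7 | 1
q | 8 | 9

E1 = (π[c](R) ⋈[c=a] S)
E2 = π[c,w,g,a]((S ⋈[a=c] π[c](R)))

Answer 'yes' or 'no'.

E1 stepwise |·|:
  R → 6
  π[c](R) → 6
  S → 4
  (π[c](R) ⋈[c=a] S) → 2
E2 stepwise |·|:
  S → 4
  R → 6
  π[c](R) → 6
  (S ⋈[a=c] π[c](R)) → 2
  π[c,w,g,a]((S ⋈[a=c] π[c](R))) → 2

E1 and E2 produce the same multiset:
c | w | g | a
1 | p | 7 | 1
4 | t | 1 | 4

yes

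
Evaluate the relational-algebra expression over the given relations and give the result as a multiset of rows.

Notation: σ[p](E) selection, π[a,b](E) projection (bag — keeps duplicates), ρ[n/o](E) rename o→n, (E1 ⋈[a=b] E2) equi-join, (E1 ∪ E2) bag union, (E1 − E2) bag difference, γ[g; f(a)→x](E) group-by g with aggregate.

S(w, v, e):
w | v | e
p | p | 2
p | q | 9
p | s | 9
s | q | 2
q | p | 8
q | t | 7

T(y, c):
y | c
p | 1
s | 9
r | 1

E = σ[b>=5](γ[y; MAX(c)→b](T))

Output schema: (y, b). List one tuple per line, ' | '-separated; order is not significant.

Stepwise |·|:
  T → 3
  γ[y; MAX(c)→b](T) → 3
  σ[b>=5](γ[y; MAX(c)→b](T)) → 1

== RESULT ==
y | b
s | 9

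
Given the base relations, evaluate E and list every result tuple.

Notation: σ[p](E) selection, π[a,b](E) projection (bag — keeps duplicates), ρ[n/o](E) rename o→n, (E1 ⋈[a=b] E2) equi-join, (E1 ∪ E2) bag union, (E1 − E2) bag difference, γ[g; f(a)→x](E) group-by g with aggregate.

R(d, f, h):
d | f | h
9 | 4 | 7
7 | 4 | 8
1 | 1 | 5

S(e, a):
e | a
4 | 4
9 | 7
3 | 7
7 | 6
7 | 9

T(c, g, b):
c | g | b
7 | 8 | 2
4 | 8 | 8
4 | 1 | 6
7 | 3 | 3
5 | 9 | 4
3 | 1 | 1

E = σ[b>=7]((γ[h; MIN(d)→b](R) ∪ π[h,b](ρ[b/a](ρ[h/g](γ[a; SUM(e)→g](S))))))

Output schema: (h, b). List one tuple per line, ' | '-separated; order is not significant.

Subexpression sizes:
  R → 3
  γ[h; MIN(d)→b](R) → 3
  S → 5
  γ[a; SUM(e)→g](S) → 4
  ρ[h/g](γ[a; SUM(e)→g](S)) → 4
  ρ[b/a](ρ[h/g](γ[a; SUM(e)→g](S))) → 4
  π[h,b](ρ[b/a](ρ[h/g](γ[a; SUM(e)→g](S)))) → 4
  (γ[h; MIN(d)→b](R) ∪ π[h,b](ρ[b/a](ρ[h/g](γ[a; SUM(e)→g](S))))) → 7
  σ[b>=7]((γ[h; MIN(d)→b](R) ∪ π[h,b](ρ[b/a](ρ[h/g](γ[a; SUM(e)→g](S)))))) → 4

== RESULT ==
h | b
7 | 9
7 | 9
8 | 7
12 | 7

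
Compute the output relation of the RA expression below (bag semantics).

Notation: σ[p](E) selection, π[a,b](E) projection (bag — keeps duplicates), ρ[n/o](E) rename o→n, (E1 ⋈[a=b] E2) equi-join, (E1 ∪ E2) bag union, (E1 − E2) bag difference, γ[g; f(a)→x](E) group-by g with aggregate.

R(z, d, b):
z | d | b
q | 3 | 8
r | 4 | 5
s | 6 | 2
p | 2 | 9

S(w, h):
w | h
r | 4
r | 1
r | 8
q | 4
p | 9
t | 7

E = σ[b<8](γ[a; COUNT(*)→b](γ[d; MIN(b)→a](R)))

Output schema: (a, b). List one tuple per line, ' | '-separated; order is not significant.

Stepwise |·|:
  R → 4
  γ[d; MIN(b)→a](R) → 4
  γ[a; COUNT(*)→b](γ[d; MIN(b)→a](R)) → 4
  σ[b<8](γ[a; COUNT(*)→b](γ[d; MIN(b)→a](R))) → 4

== RESULT ==
a | b
2 | 1
5 | 1
8 | 1
9 | 1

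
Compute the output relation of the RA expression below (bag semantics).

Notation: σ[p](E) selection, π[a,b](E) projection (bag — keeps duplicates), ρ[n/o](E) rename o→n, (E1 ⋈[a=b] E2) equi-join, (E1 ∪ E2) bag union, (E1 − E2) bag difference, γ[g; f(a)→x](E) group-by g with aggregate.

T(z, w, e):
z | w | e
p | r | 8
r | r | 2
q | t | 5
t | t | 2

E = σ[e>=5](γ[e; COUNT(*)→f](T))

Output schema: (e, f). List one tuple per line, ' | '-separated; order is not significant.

Row counts bottom-up:
  T → 4
  γ[e; COUNT(*)→f](T) → 3
  σ[e>=5](γ[e; COUNT(*)→f](T)) → 2

== RESULT ==
e | f
5 | 1
8 | 1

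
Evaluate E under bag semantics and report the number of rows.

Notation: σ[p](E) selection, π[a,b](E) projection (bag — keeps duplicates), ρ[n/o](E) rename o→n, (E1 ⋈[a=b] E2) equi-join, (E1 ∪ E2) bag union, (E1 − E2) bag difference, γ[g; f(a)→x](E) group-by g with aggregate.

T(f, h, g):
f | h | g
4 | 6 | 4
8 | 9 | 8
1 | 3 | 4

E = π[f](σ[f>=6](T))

Row counts bottom-up:
  T → 3
  σ[f>=6](T) → 1
  π[f](σ[f>=6](T)) → 1

|E| = 1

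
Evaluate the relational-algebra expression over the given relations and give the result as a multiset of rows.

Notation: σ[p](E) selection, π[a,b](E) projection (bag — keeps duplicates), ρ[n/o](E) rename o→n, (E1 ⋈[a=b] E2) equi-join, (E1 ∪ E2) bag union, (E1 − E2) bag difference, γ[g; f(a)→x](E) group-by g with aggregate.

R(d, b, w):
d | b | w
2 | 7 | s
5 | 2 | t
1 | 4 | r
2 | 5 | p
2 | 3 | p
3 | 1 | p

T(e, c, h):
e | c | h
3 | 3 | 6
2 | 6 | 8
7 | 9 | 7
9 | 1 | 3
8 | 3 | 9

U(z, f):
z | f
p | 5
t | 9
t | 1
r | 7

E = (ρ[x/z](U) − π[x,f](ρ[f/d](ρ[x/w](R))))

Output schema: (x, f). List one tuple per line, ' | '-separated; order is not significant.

Stepwise |·|:
  U → 4
  ρ[x/z](U) → 4
  R → 6
  ρ[x/w](R) → 6
  ρ[f/d](ρ[x/w](R)) → 6
  π[x,f](ρ[f/d](ρ[x/w](R))) → 6
  (ρ[x/z](U) − π[x,f](ρ[f/d](ρ[x/w](R)))) → 4

== RESULT ==
x | f
p | 5
r | 7
t | 1
t | 9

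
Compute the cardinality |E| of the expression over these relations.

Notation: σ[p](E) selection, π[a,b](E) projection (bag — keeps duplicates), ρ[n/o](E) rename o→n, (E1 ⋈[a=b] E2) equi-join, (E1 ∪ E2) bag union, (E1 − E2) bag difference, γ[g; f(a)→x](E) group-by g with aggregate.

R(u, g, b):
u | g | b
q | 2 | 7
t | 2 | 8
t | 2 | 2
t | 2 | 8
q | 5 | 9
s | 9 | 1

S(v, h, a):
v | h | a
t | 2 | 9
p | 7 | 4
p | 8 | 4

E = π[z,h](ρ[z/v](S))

Subexpression sizes:
  S → 3
  ρ[z/v](S) → 3
  π[z,h](ρ[z/v](S)) → 3

|E| = 3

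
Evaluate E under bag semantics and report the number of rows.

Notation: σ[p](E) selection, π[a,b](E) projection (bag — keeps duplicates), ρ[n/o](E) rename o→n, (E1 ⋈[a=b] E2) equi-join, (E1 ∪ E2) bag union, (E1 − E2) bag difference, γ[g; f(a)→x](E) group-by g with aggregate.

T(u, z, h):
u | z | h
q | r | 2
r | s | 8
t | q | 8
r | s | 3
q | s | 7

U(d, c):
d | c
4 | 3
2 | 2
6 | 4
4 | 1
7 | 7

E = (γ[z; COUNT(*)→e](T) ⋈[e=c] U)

Subexpression sizes:
  T → 5
  γ[z; COUNT(*)→e](T) → 3
  U → 5
  (γ[z; COUNT(*)→e](T) ⋈[e=c] U) → 3

|E| = 3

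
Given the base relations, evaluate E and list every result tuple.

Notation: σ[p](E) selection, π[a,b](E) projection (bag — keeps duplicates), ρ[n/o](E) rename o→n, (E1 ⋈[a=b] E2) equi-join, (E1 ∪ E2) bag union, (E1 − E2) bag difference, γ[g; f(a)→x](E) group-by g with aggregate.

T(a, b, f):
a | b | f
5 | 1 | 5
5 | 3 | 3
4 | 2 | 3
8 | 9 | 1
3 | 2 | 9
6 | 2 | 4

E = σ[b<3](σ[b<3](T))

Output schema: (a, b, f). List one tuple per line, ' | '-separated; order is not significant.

Row counts bottom-up:
  T → 6
  σ[b<3](T) → 4
  σ[b<3](σ[b<3](T)) → 4

== RESULT ==
a | b | f
3 | 2 | 9
4 | 2 | 3
5 | 1 | 5
6 | 2 | 4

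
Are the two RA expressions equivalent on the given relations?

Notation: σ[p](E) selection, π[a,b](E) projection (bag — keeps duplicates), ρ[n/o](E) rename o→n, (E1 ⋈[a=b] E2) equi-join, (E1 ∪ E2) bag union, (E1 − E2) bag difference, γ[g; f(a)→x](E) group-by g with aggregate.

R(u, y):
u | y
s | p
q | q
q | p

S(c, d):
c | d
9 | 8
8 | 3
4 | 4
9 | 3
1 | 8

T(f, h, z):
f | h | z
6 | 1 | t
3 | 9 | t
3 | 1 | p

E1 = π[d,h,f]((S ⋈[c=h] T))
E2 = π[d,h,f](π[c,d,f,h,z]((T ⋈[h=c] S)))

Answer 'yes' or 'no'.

E1 stepwise |·|:
  S → 5
  T → 3
  (S ⋈[c=h] T) → 4
  π[d,h,f]((S ⋈[c=h] T)) → 4
E2 stepwise |·|:
  T → 3
  S → 5
  (T ⋈[h=c] S) → 4
  π[c,d,f,h,z]((T ⋈[h=c] S)) → 4
  π[d,h,f](π[c,d,f,h,z]((T ⋈[h=c] S))) → 4

E1 and E2 produce the same multiset:
d | h | f
3 | 9 | 3
8 | 1 | 3
8 | 1 | 6
8 | 9 | 3

yes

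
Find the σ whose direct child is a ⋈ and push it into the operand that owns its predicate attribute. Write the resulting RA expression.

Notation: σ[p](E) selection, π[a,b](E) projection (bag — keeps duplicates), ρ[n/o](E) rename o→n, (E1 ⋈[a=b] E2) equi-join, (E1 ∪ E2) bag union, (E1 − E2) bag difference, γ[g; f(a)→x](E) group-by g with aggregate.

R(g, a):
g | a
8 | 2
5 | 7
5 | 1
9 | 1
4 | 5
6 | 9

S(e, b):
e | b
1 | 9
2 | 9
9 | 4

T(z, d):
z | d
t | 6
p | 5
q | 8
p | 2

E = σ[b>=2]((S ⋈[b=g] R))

σ filters on b, owned by the left side.
E' = (σ[b>=2](S) ⋈[b=g] R)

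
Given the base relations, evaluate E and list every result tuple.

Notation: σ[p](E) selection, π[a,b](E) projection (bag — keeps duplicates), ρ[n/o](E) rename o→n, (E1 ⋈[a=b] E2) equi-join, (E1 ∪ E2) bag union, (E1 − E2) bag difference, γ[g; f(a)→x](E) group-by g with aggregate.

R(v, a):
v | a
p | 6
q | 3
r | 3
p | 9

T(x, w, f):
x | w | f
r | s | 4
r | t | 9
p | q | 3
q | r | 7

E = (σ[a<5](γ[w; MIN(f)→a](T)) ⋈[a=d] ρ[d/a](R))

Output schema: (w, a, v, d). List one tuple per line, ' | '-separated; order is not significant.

Row counts bottom-up:
  T → 4
  γ[w; MIN(f)→a](T) → 4
  σ[a<5](γ[w; MIN(f)→a](T)) → 2
  R → 4
  ρ[d/a](R) → 4
  (σ[a<5](γ[w; MIN(f)→a](T)) ⋈[a=d] ρ[d/a](R)) → 2

== RESULT ==
w | a | v | d
q | 3 | q | 3
q | 3 | r | 3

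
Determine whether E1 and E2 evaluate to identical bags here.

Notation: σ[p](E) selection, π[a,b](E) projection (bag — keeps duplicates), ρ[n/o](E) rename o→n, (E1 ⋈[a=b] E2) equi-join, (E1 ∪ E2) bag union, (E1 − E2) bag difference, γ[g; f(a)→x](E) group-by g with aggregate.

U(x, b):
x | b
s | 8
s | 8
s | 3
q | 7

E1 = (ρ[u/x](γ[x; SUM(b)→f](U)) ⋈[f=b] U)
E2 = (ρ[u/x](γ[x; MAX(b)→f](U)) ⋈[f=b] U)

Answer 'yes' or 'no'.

E1 per-node cardinality:
  U → 4
  γ[x; SUM(b)→f](U) → 2
  ρ[u/x](γ[x; SUM(b)→f](U)) → 2
  U → 4
  (ρ[u/x](γ[x; SUM(b)→f](U)) ⋈[f=b] U) → 1
E2 per-node cardinality:
  U → 4
  γ[x; MAX(b)→f](U) → 2
  ρ[u/x](γ[x; MAX(b)→f](U)) → 2
  U → 4
  (ρ[u/x](γ[x; MAX(b)→f](U)) ⋈[f=b] U) → 3

E1 result:
u | f | x | b
q | 7 | q | 7
E2 result:
u | f | x | b
q | 7 | q | 7
s | 8 | s | 8
s | 8 | s | 8
Witness: ('s', 8, 's', 8) appears 0× in E1 but 2× in E2.

no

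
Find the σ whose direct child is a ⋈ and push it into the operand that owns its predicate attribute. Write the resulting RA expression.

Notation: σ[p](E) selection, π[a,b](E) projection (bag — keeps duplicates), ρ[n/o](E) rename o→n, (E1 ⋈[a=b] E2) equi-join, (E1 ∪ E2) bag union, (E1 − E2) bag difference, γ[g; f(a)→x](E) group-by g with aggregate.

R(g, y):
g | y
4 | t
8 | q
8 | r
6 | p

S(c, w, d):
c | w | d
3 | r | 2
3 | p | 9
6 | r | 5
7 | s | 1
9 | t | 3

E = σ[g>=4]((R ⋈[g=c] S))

σ filters on g, owned by the left side.
E' = (σ[g>=4](R) ⋈[g=c] S)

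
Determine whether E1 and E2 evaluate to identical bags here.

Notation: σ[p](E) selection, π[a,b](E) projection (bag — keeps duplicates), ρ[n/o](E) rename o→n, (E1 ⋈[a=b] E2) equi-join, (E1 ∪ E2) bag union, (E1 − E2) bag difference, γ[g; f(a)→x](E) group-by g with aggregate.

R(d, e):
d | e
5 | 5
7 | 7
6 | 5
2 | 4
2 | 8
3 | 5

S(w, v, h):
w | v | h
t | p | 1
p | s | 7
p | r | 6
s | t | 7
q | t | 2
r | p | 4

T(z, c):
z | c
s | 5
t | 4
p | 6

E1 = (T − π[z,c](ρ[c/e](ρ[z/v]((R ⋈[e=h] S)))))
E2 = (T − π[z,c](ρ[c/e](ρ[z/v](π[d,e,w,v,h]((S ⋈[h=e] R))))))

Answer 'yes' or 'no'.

E1 stepwise |·|:
  T → 3
  R → 6
  S → 6
  (R ⋈[e=h] S) → 3
  ρ[z/v]((R ⋈[e=h] S)) → 3
  ρ[c/e](ρ[z/v]((R ⋈[e=h] S))) → 3
  π[z,c](ρ[c/e](ρ[z/v]((R ⋈[e=h] S)))) → 3
  (T − π[z,c](ρ[c/e](ρ[z/v]((R ⋈[e=h] S))))) → 3
E2 stepwise |·|:
  T → 3
  S → 6
  R → 6
  (S ⋈[h=e] R) → 3
  π[d,e,w,v,h]((S ⋈[h=e] R)) → 3
  ρ[z/v](π[d,e,w,v,h]((S ⋈[h=e] R))) → 3
  ρ[c/e](ρ[z/v](π[d,e,w,v,h]((S ⋈[h=e] R)))) → 3
  π[z,c](ρ[c/e](ρ[z/v](π[d,e,w,v,h]((S ⋈[h=e] R))))) → 3
  (T − π[z,c](ρ[c/e](ρ[z/v](π[d,e,w,v,h]((S ⋈[h=e] R)))))) → 3

E1 and E2 produce the same multiset:
z | c
p | 6
s | 5
t | 4

yes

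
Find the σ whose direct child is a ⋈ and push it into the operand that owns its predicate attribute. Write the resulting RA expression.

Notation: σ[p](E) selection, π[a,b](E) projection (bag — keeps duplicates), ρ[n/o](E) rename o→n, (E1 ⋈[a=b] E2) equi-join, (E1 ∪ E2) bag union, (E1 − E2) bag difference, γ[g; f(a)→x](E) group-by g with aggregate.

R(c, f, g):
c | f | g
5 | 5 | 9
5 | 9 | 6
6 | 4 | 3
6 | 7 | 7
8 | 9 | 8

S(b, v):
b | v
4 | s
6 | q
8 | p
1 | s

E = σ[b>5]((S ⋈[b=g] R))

σ filters on b, owned by the left side.
E' = (σ[b>5](S) ⋈[b=g] R)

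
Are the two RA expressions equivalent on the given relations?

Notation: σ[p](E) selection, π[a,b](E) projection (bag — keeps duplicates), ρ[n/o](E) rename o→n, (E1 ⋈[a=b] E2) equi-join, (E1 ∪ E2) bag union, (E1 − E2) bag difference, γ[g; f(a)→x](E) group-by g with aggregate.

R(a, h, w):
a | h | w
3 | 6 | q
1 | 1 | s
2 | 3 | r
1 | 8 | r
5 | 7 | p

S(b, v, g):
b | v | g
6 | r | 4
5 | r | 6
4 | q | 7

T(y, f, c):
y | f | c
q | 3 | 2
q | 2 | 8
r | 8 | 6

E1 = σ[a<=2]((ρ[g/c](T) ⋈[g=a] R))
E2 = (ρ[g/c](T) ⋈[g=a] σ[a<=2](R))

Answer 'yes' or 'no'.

E1 per-node cardinality:
  T → 3
  ρ[g/c](T) → 3
  R → 5
  (ρ[g/c](T) ⋈[g=a] R) → 1
  σ[a<=2]((ρ[g/c](T) ⋈[g=a] R)) → 1
E2 per-node cardinality:
  T → 3
  ρ[g/c](T) → 3
  R → 5
  σ[a<=2](R) → 3
  (ρ[g/c](T) ⋈[g=a] σ[a<=2](R)) → 1

E1 and E2 produce the same multiset:
y | f | g | a | h | w
q | 3 | 2 | 2 | 3 | r

yes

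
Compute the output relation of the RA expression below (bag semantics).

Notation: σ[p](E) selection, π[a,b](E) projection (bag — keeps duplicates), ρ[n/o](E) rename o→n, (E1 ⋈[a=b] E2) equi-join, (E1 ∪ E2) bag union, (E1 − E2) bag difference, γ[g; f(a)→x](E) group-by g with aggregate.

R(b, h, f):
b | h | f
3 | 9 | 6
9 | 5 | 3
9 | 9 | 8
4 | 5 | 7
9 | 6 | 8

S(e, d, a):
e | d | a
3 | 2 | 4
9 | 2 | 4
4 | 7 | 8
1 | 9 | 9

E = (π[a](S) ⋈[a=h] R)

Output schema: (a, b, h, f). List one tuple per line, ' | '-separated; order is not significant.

Subexpression sizes:
  S → 4
  π[a](S) → 4
  R → 5
  (π[a](S) ⋈[a=h] R) → 2

== RESULT ==
a | b | h | f
9 | 3 | 9 | 6
9 | 9 | 9 | 8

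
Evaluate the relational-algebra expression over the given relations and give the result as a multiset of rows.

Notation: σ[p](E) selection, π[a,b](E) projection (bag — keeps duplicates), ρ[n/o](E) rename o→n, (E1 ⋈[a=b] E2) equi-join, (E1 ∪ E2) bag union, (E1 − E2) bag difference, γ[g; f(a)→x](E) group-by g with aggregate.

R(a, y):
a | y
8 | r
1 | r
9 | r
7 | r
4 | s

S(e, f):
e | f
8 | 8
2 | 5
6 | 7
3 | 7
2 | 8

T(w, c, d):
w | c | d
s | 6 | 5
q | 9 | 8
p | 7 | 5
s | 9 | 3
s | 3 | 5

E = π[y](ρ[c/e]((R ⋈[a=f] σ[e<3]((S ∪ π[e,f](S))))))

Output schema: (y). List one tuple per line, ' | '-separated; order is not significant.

Per-node cardinality:
  R → 5
  S → 5
  S → 5
  π[e,f](S) → 5
  (S ∪ π[e,f](S)) → 10
  σ[e<3]((S ∪ π[e,f](S))) → 4
  (R ⋈[a=f] σ[e<3]((S ∪ π[e,f](S)))) → 2
  ρ[c/e]((R ⋈[a=f] σ[e<3]((S ∪ π[e,f](S))))) → 2
  π[y](ρ[c/e]((R ⋈[a=f] σ[e<3]((S ∪ π[e,f](S)))))) → 2

== RESULT ==
y
r
r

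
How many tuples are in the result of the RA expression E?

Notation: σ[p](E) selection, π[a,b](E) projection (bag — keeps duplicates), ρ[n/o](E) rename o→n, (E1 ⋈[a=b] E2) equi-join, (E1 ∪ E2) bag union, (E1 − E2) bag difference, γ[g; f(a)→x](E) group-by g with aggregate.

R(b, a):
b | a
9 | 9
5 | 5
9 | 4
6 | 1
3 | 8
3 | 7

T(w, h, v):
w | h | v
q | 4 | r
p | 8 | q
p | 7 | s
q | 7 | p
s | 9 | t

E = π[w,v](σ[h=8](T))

Per-node cardinality:
  T → 5
  σ[h=8](T) → 1
  π[w,v](σ[h=8](T)) → 1

|E| = 1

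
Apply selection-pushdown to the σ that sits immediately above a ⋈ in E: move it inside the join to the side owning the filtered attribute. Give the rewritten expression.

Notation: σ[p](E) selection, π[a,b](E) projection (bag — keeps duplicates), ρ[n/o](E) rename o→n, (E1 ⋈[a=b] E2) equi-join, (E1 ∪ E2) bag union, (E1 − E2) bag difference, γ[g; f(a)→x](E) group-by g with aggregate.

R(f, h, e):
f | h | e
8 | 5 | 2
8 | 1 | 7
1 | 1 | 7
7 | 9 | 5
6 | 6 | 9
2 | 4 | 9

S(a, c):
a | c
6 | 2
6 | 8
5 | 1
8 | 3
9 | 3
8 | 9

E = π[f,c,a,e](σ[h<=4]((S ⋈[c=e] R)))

σ filters on h, owned by the right side.
E' = π[f,c,a,e]((S ⋈[c=e] σ[h<=4](R)))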